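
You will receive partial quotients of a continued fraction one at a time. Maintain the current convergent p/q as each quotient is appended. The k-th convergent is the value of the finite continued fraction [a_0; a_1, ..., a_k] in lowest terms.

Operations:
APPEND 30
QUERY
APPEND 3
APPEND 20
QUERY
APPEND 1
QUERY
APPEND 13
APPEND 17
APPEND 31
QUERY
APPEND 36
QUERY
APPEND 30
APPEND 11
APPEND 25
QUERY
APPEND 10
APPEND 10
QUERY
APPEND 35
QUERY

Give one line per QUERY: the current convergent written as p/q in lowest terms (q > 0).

30/1
1850/61
1941/64
14359995/473488
517422172/17060813
4301154497080/141820734653
436130851193850/14380417574663
15307762761454427/504738474797206

APPEND 30: p_0 = 30·1 + 0 = 30, q_0 = 30·0 + 1 = 1 → 30/1
APPEND 3: p_1 = 3·30 + 1 = 91, q_1 = 3·1 + 0 = 3 → 91/3
APPEND 20: p_2 = 20·91 + 30 = 1850, q_2 = 20·3 + 1 = 61 → 1850/61
APPEND 1: p_3 = 1·1850 + 91 = 1941, q_3 = 1·61 + 3 = 64 → 1941/64
APPEND 13: p_4 = 13·1941 + 1850 = 27083, q_4 = 13·64 + 61 = 893 → 27083/893
APPEND 17: p_5 = 17·27083 + 1941 = 462352, q_5 = 17·893 + 64 = 15245 → 462352/15245
APPEND 31: p_6 = 31·462352 + 27083 = 14359995, q_6 = 31·15245 + 893 = 473488 → 14359995/473488
APPEND 36: p_7 = 36·14359995 + 462352 = 517422172, q_7 = 36·473488 + 15245 = 17060813 → 517422172/17060813
APPEND 30: p_8 = 30·517422172 + 14359995 = 15537025155, q_8 = 30·17060813 + 473488 = 512297878 → 15537025155/512297878
APPEND 11: p_9 = 11·15537025155 + 517422172 = 171424698877, q_9 = 11·512297878 + 17060813 = 5652337471 → 171424698877/5652337471
APPEND 25: p_10 = 25·171424698877 + 15537025155 = 4301154497080, q_10 = 25·5652337471 + 512297878 = 141820734653 → 4301154497080/141820734653
APPEND 10: p_11 = 10·4301154497080 + 171424698877 = 43182969669677, q_11 = 10·141820734653 + 5652337471 = 1423859684001 → 43182969669677/1423859684001
APPEND 10: p_12 = 10·43182969669677 + 4301154497080 = 436130851193850, q_12 = 10·1423859684001 + 141820734653 = 14380417574663 → 436130851193850/14380417574663
APPEND 35: p_13 = 35·436130851193850 + 43182969669677 = 15307762761454427, q_13 = 35·14380417574663 + 1423859684001 = 504738474797206 → 15307762761454427/504738474797206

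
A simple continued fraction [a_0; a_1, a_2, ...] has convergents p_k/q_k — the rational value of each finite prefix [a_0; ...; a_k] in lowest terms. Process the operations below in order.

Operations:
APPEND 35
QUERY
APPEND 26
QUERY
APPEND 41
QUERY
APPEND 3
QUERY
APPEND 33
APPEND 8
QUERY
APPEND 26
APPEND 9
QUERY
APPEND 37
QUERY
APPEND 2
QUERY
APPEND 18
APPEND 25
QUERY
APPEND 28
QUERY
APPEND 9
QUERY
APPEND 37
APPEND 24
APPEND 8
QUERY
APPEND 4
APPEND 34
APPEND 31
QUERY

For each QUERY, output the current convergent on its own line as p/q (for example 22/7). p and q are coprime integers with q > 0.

APPEND 35: p_0 = 35·1 + 0 = 35, q_0 = 35·0 + 1 = 1 → 35/1
APPEND 26: p_1 = 26·35 + 1 = 911, q_1 = 26·1 + 0 = 26 → 911/26
APPEND 41: p_2 = 41·911 + 35 = 37386, q_2 = 41·26 + 1 = 1067 → 37386/1067
APPEND 3: p_3 = 3·37386 + 911 = 113069, q_3 = 3·1067 + 26 = 3227 → 113069/3227
APPEND 33: p_4 = 33·113069 + 37386 = 3768663, q_4 = 33·3227 + 1067 = 107558 → 3768663/107558
APPEND 8: p_5 = 8·3768663 + 113069 = 30262373, q_5 = 8·107558 + 3227 = 863691 → 30262373/863691
APPEND 26: p_6 = 26·30262373 + 3768663 = 790590361, q_6 = 26·863691 + 107558 = 22563524 → 790590361/22563524
APPEND 9: p_7 = 9·790590361 + 30262373 = 7145575622, q_7 = 9·22563524 + 863691 = 203935407 → 7145575622/203935407
APPEND 37: p_8 = 37·7145575622 + 790590361 = 265176888375, q_8 = 37·203935407 + 22563524 = 7568173583 → 265176888375/7568173583
APPEND 2: p_9 = 2·265176888375 + 7145575622 = 537499352372, q_9 = 2·7568173583 + 203935407 = 15340282573 → 537499352372/15340282573
APPEND 18: p_10 = 18·537499352372 + 265176888375 = 9940165231071, q_10 = 18·15340282573 + 7568173583 = 283693259897 → 9940165231071/283693259897
APPEND 25: p_11 = 25·9940165231071 + 537499352372 = 249041630129147, q_11 = 25·283693259897 + 15340282573 = 7107671779998 → 249041630129147/7107671779998
APPEND 28: p_12 = 28·249041630129147 + 9940165231071 = 6983105808847187, q_12 = 28·7107671779998 + 283693259897 = 199298503099841 → 6983105808847187/199298503099841
APPEND 9: p_13 = 9·6983105808847187 + 249041630129147 = 63096993909753830, q_13 = 9·199298503099841 + 7107671779998 = 1800794199678567 → 63096993909753830/1800794199678567
APPEND 37: p_14 = 37·63096993909753830 + 6983105808847187 = 2341571880469738897, q_14 = 37·1800794199678567 + 199298503099841 = 66828683891206820 → 2341571880469738897/66828683891206820
APPEND 24: p_15 = 24·2341571880469738897 + 63096993909753830 = 56260822125183487358, q_15 = 24·66828683891206820 + 1800794199678567 = 1605689207588642247 → 56260822125183487358/1605689207588642247
APPEND 8: p_16 = 8·56260822125183487358 + 2341571880469738897 = 452428148881937637761, q_16 = 8·1605689207588642247 + 66828683891206820 = 12912342344600344796 → 452428148881937637761/12912342344600344796
APPEND 4: p_17 = 4·452428148881937637761 + 56260822125183487358 = 1865973417652934038402, q_17 = 4·12912342344600344796 + 1605689207588642247 = 53255058585990021431 → 1865973417652934038402/53255058585990021431
APPEND 34: p_18 = 34·1865973417652934038402 + 452428148881937637761 = 63895524349081694943429, q_18 = 34·53255058585990021431 + 12912342344600344796 = 1823584334268261073450 → 63895524349081694943429/1823584334268261073450
APPEND 31: p_19 = 31·63895524349081694943429 + 1865973417652934038402 = 1982627228239185477284701, q_19 = 31·1823584334268261073450 + 53255058585990021431 = 56584369420902083298381 → 1982627228239185477284701/56584369420902083298381

35/1
911/26
37386/1067
113069/3227
30262373/863691
7145575622/203935407
265176888375/7568173583
537499352372/15340282573
249041630129147/7107671779998
6983105808847187/199298503099841
63096993909753830/1800794199678567
452428148881937637761/12912342344600344796
1982627228239185477284701/56584369420902083298381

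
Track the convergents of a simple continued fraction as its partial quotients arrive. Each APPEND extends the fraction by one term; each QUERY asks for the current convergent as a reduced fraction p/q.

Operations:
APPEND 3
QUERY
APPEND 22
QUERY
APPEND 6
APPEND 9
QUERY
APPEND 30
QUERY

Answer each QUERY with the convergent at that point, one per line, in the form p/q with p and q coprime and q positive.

3/1
67/22
3712/1219
111765/36703

APPEND 3: p_0 = 3·1 + 0 = 3, q_0 = 3·0 + 1 = 1 → 3/1
APPEND 22: p_1 = 22·3 + 1 = 67, q_1 = 22·1 + 0 = 22 → 67/22
APPEND 6: p_2 = 6·67 + 3 = 405, q_2 = 6·22 + 1 = 133 → 405/133
APPEND 9: p_3 = 9·405 + 67 = 3712, q_3 = 9·133 + 22 = 1219 → 3712/1219
APPEND 30: p_4 = 30·3712 + 405 = 111765, q_4 = 30·1219 + 133 = 36703 → 111765/36703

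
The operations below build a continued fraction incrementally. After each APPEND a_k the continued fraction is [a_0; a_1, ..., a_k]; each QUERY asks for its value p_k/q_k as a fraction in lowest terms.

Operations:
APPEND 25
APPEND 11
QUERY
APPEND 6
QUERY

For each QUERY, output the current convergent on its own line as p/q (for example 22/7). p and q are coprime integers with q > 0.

276/11
1681/67

APPEND 25: p_0 = 25·1 + 0 = 25, q_0 = 25·0 + 1 = 1 → 25/1
APPEND 11: p_1 = 11·25 + 1 = 276, q_1 = 11·1 + 0 = 11 → 276/11
APPEND 6: p_2 = 6·276 + 25 = 1681, q_2 = 6·11 + 1 = 67 → 1681/67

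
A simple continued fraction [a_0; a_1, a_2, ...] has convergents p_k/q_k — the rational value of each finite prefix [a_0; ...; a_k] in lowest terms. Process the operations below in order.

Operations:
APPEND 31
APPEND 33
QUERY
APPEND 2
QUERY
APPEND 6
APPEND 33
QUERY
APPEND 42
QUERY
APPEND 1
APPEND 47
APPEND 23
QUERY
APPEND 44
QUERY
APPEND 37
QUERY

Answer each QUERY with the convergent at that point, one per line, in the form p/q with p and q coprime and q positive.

1024/33
2079/67
447513/14422
18809044/606159
21268202686/685410299
936724785407/30187826622
34680085262745/1117634995313

APPEND 31: p_0 = 31·1 + 0 = 31, q_0 = 31·0 + 1 = 1 → 31/1
APPEND 33: p_1 = 33·31 + 1 = 1024, q_1 = 33·1 + 0 = 33 → 1024/33
APPEND 2: p_2 = 2·1024 + 31 = 2079, q_2 = 2·33 + 1 = 67 → 2079/67
APPEND 6: p_3 = 6·2079 + 1024 = 13498, q_3 = 6·67 + 33 = 435 → 13498/435
APPEND 33: p_4 = 33·13498 + 2079 = 447513, q_4 = 33·435 + 67 = 14422 → 447513/14422
APPEND 42: p_5 = 42·447513 + 13498 = 18809044, q_5 = 42·14422 + 435 = 606159 → 18809044/606159
APPEND 1: p_6 = 1·18809044 + 447513 = 19256557, q_6 = 1·606159 + 14422 = 620581 → 19256557/620581
APPEND 47: p_7 = 47·19256557 + 18809044 = 923867223, q_7 = 47·620581 + 606159 = 29773466 → 923867223/29773466
APPEND 23: p_8 = 23·923867223 + 19256557 = 21268202686, q_8 = 23·29773466 + 620581 = 685410299 → 21268202686/685410299
APPEND 44: p_9 = 44·21268202686 + 923867223 = 936724785407, q_9 = 44·685410299 + 29773466 = 30187826622 → 936724785407/30187826622
APPEND 37: p_10 = 37·936724785407 + 21268202686 = 34680085262745, q_10 = 37·30187826622 + 685410299 = 1117634995313 → 34680085262745/1117634995313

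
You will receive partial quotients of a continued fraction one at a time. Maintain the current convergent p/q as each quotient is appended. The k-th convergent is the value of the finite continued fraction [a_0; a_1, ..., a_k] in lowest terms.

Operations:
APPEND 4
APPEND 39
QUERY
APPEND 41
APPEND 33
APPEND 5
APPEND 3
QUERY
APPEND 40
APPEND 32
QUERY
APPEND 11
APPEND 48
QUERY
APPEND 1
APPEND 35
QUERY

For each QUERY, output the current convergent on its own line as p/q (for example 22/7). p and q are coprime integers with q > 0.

157/39
3422683/850224
4418696635/1097642384
2344113430843/582298009376
86094110920708/21386520271801

APPEND 4: p_0 = 4·1 + 0 = 4, q_0 = 4·0 + 1 = 1 → 4/1
APPEND 39: p_1 = 39·4 + 1 = 157, q_1 = 39·1 + 0 = 39 → 157/39
APPEND 41: p_2 = 41·157 + 4 = 6441, q_2 = 41·39 + 1 = 1600 → 6441/1600
APPEND 33: p_3 = 33·6441 + 157 = 212710, q_3 = 33·1600 + 39 = 52839 → 212710/52839
APPEND 5: p_4 = 5·212710 + 6441 = 1069991, q_4 = 5·52839 + 1600 = 265795 → 1069991/265795
APPEND 3: p_5 = 3·1069991 + 212710 = 3422683, q_5 = 3·265795 + 52839 = 850224 → 3422683/850224
APPEND 40: p_6 = 40·3422683 + 1069991 = 137977311, q_6 = 40·850224 + 265795 = 34274755 → 137977311/34274755
APPEND 32: p_7 = 32·137977311 + 3422683 = 4418696635, q_7 = 32·34274755 + 850224 = 1097642384 → 4418696635/1097642384
APPEND 11: p_8 = 11·4418696635 + 137977311 = 48743640296, q_8 = 11·1097642384 + 34274755 = 12108340979 → 48743640296/12108340979
APPEND 48: p_9 = 48·48743640296 + 4418696635 = 2344113430843, q_9 = 48·12108340979 + 1097642384 = 582298009376 → 2344113430843/582298009376
APPEND 1: p_10 = 1·2344113430843 + 48743640296 = 2392857071139, q_10 = 1·582298009376 + 12108340979 = 594406350355 → 2392857071139/594406350355
APPEND 35: p_11 = 35·2392857071139 + 2344113430843 = 86094110920708, q_11 = 35·594406350355 + 582298009376 = 21386520271801 → 86094110920708/21386520271801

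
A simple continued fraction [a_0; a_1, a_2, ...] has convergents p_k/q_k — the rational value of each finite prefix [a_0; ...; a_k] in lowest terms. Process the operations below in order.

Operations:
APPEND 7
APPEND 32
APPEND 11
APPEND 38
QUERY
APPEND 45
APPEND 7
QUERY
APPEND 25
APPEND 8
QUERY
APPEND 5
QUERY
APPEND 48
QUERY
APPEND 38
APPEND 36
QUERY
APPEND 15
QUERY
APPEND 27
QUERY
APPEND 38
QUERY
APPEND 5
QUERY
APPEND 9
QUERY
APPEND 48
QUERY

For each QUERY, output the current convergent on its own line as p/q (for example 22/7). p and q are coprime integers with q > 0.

APPEND 7: p_0 = 7·1 + 0 = 7, q_0 = 7·0 + 1 = 1 → 7/1
APPEND 32: p_1 = 32·7 + 1 = 225, q_1 = 32·1 + 0 = 32 → 225/32
APPEND 11: p_2 = 11·225 + 7 = 2482, q_2 = 11·32 + 1 = 353 → 2482/353
APPEND 38: p_3 = 38·2482 + 225 = 94541, q_3 = 38·353 + 32 = 13446 → 94541/13446
APPEND 45: p_4 = 45·94541 + 2482 = 4256827, q_4 = 45·13446 + 353 = 605423 → 4256827/605423
APPEND 7: p_5 = 7·4256827 + 94541 = 29892330, q_5 = 7·605423 + 13446 = 4251407 → 29892330/4251407
APPEND 25: p_6 = 25·29892330 + 4256827 = 751565077, q_6 = 25·4251407 + 605423 = 106890598 → 751565077/106890598
APPEND 8: p_7 = 8·751565077 + 29892330 = 6042412946, q_7 = 8·106890598 + 4251407 = 859376191 → 6042412946/859376191
APPEND 5: p_8 = 5·6042412946 + 751565077 = 30963629807, q_8 = 5·859376191 + 106890598 = 4403771553 → 30963629807/4403771553
APPEND 48: p_9 = 48·30963629807 + 6042412946 = 1492296643682, q_9 = 48·4403771553 + 859376191 = 212240410735 → 1492296643682/212240410735
APPEND 38: p_10 = 38·1492296643682 + 30963629807 = 56738236089723, q_10 = 38·212240410735 + 4403771553 = 8069539379483 → 56738236089723/8069539379483
APPEND 36: p_11 = 36·56738236089723 + 1492296643682 = 2044068795873710, q_11 = 36·8069539379483 + 212240410735 = 290715658072123 → 2044068795873710/290715658072123
APPEND 15: p_12 = 15·2044068795873710 + 56738236089723 = 30717770174195373, q_12 = 15·290715658072123 + 8069539379483 = 4368804410461328 → 30717770174195373/4368804410461328
APPEND 27: p_13 = 27·30717770174195373 + 2044068795873710 = 831423863499148781, q_13 = 27·4368804410461328 + 290715658072123 = 118248434740527979 → 831423863499148781/118248434740527979
APPEND 38: p_14 = 38·831423863499148781 + 30717770174195373 = 31624824583141849051, q_14 = 38·118248434740527979 + 4368804410461328 = 4497809324550524530 → 31624824583141849051/4497809324550524530
APPEND 5: p_15 = 5·31624824583141849051 + 831423863499148781 = 158955546779208394036, q_15 = 5·4497809324550524530 + 118248434740527979 = 22607295057493150629 → 158955546779208394036/22607295057493150629
APPEND 9: p_16 = 9·158955546779208394036 + 31624824583141849051 = 1462224745596017395375, q_16 = 9·22607295057493150629 + 4497809324550524530 = 207963464841988880191 → 1462224745596017395375/207963464841988880191
APPEND 48: p_17 = 48·1462224745596017395375 + 158955546779208394036 = 70345743335388043372036, q_17 = 48·207963464841988880191 + 22607295057493150629 = 10004853607472959399797 → 70345743335388043372036/10004853607472959399797

94541/13446
29892330/4251407
6042412946/859376191
30963629807/4403771553
1492296643682/212240410735
2044068795873710/290715658072123
30717770174195373/4368804410461328
831423863499148781/118248434740527979
31624824583141849051/4497809324550524530
158955546779208394036/22607295057493150629
1462224745596017395375/207963464841988880191
70345743335388043372036/10004853607472959399797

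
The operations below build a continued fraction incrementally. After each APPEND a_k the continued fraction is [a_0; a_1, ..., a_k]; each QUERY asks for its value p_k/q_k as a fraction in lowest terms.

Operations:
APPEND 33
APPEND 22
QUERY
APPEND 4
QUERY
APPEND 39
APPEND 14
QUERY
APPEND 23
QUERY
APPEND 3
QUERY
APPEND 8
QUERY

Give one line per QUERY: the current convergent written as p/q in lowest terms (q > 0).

727/22
2941/89
1618905/48991
37350241/1130286
113669628/3439849
946707265/28649078

APPEND 33: p_0 = 33·1 + 0 = 33, q_0 = 33·0 + 1 = 1 → 33/1
APPEND 22: p_1 = 22·33 + 1 = 727, q_1 = 22·1 + 0 = 22 → 727/22
APPEND 4: p_2 = 4·727 + 33 = 2941, q_2 = 4·22 + 1 = 89 → 2941/89
APPEND 39: p_3 = 39·2941 + 727 = 115426, q_3 = 39·89 + 22 = 3493 → 115426/3493
APPEND 14: p_4 = 14·115426 + 2941 = 1618905, q_4 = 14·3493 + 89 = 48991 → 1618905/48991
APPEND 23: p_5 = 23·1618905 + 115426 = 37350241, q_5 = 23·48991 + 3493 = 1130286 → 37350241/1130286
APPEND 3: p_6 = 3·37350241 + 1618905 = 113669628, q_6 = 3·1130286 + 48991 = 3439849 → 113669628/3439849
APPEND 8: p_7 = 8·113669628 + 37350241 = 946707265, q_7 = 8·3439849 + 1130286 = 28649078 → 946707265/28649078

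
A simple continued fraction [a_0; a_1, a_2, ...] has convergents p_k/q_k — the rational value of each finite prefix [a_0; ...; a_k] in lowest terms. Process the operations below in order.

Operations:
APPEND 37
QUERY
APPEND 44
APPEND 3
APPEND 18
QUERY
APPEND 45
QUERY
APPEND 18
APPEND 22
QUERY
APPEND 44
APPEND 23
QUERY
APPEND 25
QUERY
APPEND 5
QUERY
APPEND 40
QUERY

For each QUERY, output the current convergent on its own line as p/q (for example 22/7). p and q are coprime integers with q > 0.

37/1
90261/2438
4066669/109843
1616453335/43661307
1639152905324/44274435067
41050019870143/1108783953795
206889252256039/5588194204042
8316620110111703/224636552115475

APPEND 37: p_0 = 37·1 + 0 = 37, q_0 = 37·0 + 1 = 1 → 37/1
APPEND 44: p_1 = 44·37 + 1 = 1629, q_1 = 44·1 + 0 = 44 → 1629/44
APPEND 3: p_2 = 3·1629 + 37 = 4924, q_2 = 3·44 + 1 = 133 → 4924/133
APPEND 18: p_3 = 18·4924 + 1629 = 90261, q_3 = 18·133 + 44 = 2438 → 90261/2438
APPEND 45: p_4 = 45·90261 + 4924 = 4066669, q_4 = 45·2438 + 133 = 109843 → 4066669/109843
APPEND 18: p_5 = 18·4066669 + 90261 = 73290303, q_5 = 18·109843 + 2438 = 1979612 → 73290303/1979612
APPEND 22: p_6 = 22·73290303 + 4066669 = 1616453335, q_6 = 22·1979612 + 109843 = 43661307 → 1616453335/43661307
APPEND 44: p_7 = 44·1616453335 + 73290303 = 71197237043, q_7 = 44·43661307 + 1979612 = 1923077120 → 71197237043/1923077120
APPEND 23: p_8 = 23·71197237043 + 1616453335 = 1639152905324, q_8 = 23·1923077120 + 43661307 = 44274435067 → 1639152905324/44274435067
APPEND 25: p_9 = 25·1639152905324 + 71197237043 = 41050019870143, q_9 = 25·44274435067 + 1923077120 = 1108783953795 → 41050019870143/1108783953795
APPEND 5: p_10 = 5·41050019870143 + 1639152905324 = 206889252256039, q_10 = 5·1108783953795 + 44274435067 = 5588194204042 → 206889252256039/5588194204042
APPEND 40: p_11 = 40·206889252256039 + 41050019870143 = 8316620110111703, q_11 = 40·5588194204042 + 1108783953795 = 224636552115475 → 8316620110111703/224636552115475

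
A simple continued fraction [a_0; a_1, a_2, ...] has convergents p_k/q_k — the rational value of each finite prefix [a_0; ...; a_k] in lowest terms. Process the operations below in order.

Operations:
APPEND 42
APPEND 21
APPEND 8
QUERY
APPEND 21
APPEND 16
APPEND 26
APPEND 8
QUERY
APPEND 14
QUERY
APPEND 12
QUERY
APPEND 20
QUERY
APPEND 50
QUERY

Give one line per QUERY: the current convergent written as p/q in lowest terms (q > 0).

APPEND 42: p_0 = 42·1 + 0 = 42, q_0 = 42·0 + 1 = 1 → 42/1
APPEND 21: p_1 = 21·42 + 1 = 883, q_1 = 21·1 + 0 = 21 → 883/21
APPEND 8: p_2 = 8·883 + 42 = 7106, q_2 = 8·21 + 1 = 169 → 7106/169
APPEND 21: p_3 = 21·7106 + 883 = 150109, q_3 = 21·169 + 21 = 3570 → 150109/3570
APPEND 16: p_4 = 16·150109 + 7106 = 2408850, q_4 = 16·3570 + 169 = 57289 → 2408850/57289
APPEND 26: p_5 = 26·2408850 + 150109 = 62780209, q_5 = 26·57289 + 3570 = 1493084 → 62780209/1493084
APPEND 8: p_6 = 8·62780209 + 2408850 = 504650522, q_6 = 8·1493084 + 57289 = 12001961 → 504650522/12001961
APPEND 14: p_7 = 14·504650522 + 62780209 = 7127887517, q_7 = 14·12001961 + 1493084 = 169520538 → 7127887517/169520538
APPEND 12: p_8 = 12·7127887517 + 504650522 = 86039300726, q_8 = 12·169520538 + 12001961 = 2046248417 → 86039300726/2046248417
APPEND 20: p_9 = 20·86039300726 + 7127887517 = 1727913902037, q_9 = 20·2046248417 + 169520538 = 41094488878 → 1727913902037/41094488878
APPEND 50: p_10 = 50·1727913902037 + 86039300726 = 86481734402576, q_10 = 50·41094488878 + 2046248417 = 2056770692317 → 86481734402576/2056770692317

7106/169
504650522/12001961
7127887517/169520538
86039300726/2046248417
1727913902037/41094488878
86481734402576/2056770692317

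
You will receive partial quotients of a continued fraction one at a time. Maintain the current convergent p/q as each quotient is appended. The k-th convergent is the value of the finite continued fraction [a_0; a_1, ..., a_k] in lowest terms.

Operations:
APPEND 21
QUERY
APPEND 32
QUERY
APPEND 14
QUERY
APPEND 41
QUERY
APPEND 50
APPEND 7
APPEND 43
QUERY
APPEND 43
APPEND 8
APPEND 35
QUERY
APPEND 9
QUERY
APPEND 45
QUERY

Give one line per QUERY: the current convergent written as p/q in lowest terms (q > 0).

21/1
673/32
9443/449
387836/18441
5875852334/279387661
71241849810309/3387439413452
643204906920307/30583395271585
29015462661224124/1379640226634777

APPEND 21: p_0 = 21·1 + 0 = 21, q_0 = 21·0 + 1 = 1 → 21/1
APPEND 32: p_1 = 32·21 + 1 = 673, q_1 = 32·1 + 0 = 32 → 673/32
APPEND 14: p_2 = 14·673 + 21 = 9443, q_2 = 14·32 + 1 = 449 → 9443/449
APPEND 41: p_3 = 41·9443 + 673 = 387836, q_3 = 41·449 + 32 = 18441 → 387836/18441
APPEND 50: p_4 = 50·387836 + 9443 = 19401243, q_4 = 50·18441 + 449 = 922499 → 19401243/922499
APPEND 7: p_5 = 7·19401243 + 387836 = 136196537, q_5 = 7·922499 + 18441 = 6475934 → 136196537/6475934
APPEND 43: p_6 = 43·136196537 + 19401243 = 5875852334, q_6 = 43·6475934 + 922499 = 279387661 → 5875852334/279387661
APPEND 43: p_7 = 43·5875852334 + 136196537 = 252797846899, q_7 = 43·279387661 + 6475934 = 12020145357 → 252797846899/12020145357
APPEND 8: p_8 = 8·252797846899 + 5875852334 = 2028258627526, q_8 = 8·12020145357 + 279387661 = 96440550517 → 2028258627526/96440550517
APPEND 35: p_9 = 35·2028258627526 + 252797846899 = 71241849810309, q_9 = 35·96440550517 + 12020145357 = 3387439413452 → 71241849810309/3387439413452
APPEND 9: p_10 = 9·71241849810309 + 2028258627526 = 643204906920307, q_10 = 9·3387439413452 + 96440550517 = 30583395271585 → 643204906920307/30583395271585
APPEND 45: p_11 = 45·643204906920307 + 71241849810309 = 29015462661224124, q_11 = 45·30583395271585 + 3387439413452 = 1379640226634777 → 29015462661224124/1379640226634777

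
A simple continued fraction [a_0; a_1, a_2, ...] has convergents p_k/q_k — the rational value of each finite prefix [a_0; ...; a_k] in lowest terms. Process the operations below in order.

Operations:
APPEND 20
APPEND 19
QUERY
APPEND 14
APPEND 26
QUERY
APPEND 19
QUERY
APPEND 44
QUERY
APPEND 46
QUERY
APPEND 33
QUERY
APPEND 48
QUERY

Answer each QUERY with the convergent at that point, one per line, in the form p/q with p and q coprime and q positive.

381/19
139585/6961
2657469/132526
117068221/5838105
5387795635/268685356
177914324176/8872454853
8545275356083/426146518300

APPEND 20: p_0 = 20·1 + 0 = 20, q_0 = 20·0 + 1 = 1 → 20/1
APPEND 19: p_1 = 19·20 + 1 = 381, q_1 = 19·1 + 0 = 19 → 381/19
APPEND 14: p_2 = 14·381 + 20 = 5354, q_2 = 14·19 + 1 = 267 → 5354/267
APPEND 26: p_3 = 26·5354 + 381 = 139585, q_3 = 26·267 + 19 = 6961 → 139585/6961
APPEND 19: p_4 = 19·139585 + 5354 = 2657469, q_4 = 19·6961 + 267 = 132526 → 2657469/132526
APPEND 44: p_5 = 44·2657469 + 139585 = 117068221, q_5 = 44·132526 + 6961 = 5838105 → 117068221/5838105
APPEND 46: p_6 = 46·117068221 + 2657469 = 5387795635, q_6 = 46·5838105 + 132526 = 268685356 → 5387795635/268685356
APPEND 33: p_7 = 33·5387795635 + 117068221 = 177914324176, q_7 = 33·268685356 + 5838105 = 8872454853 → 177914324176/8872454853
APPEND 48: p_8 = 48·177914324176 + 5387795635 = 8545275356083, q_8 = 48·8872454853 + 268685356 = 426146518300 → 8545275356083/426146518300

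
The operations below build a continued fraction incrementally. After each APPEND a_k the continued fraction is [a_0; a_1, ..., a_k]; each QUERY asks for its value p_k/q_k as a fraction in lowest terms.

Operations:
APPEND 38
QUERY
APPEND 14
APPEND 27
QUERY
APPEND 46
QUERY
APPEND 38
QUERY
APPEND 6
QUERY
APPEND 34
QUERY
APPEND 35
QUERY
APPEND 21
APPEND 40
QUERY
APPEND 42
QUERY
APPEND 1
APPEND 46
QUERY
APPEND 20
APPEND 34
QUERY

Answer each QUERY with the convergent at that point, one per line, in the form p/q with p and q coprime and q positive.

38/1
14429/379
664267/17448
25256575/663403
152203717/3997866
5200182953/136590847
182158607072/4784677511
153403395865672/4029377420631
6446773157289689/169334466485080
310054894602436295/8144071286147786
211371789227066399169/5552006916559436440

APPEND 38: p_0 = 38·1 + 0 = 38, q_0 = 38·0 + 1 = 1 → 38/1
APPEND 14: p_1 = 14·38 + 1 = 533, q_1 = 14·1 + 0 = 14 → 533/14
APPEND 27: p_2 = 27·533 + 38 = 14429, q_2 = 27·14 + 1 = 379 → 14429/379
APPEND 46: p_3 = 46·14429 + 533 = 664267, q_3 = 46·379 + 14 = 17448 → 664267/17448
APPEND 38: p_4 = 38·664267 + 14429 = 25256575, q_4 = 38·17448 + 379 = 663403 → 25256575/663403
APPEND 6: p_5 = 6·25256575 + 664267 = 152203717, q_5 = 6·663403 + 17448 = 3997866 → 152203717/3997866
APPEND 34: p_6 = 34·152203717 + 25256575 = 5200182953, q_6 = 34·3997866 + 663403 = 136590847 → 5200182953/136590847
APPEND 35: p_7 = 35·5200182953 + 152203717 = 182158607072, q_7 = 35·136590847 + 3997866 = 4784677511 → 182158607072/4784677511
APPEND 21: p_8 = 21·182158607072 + 5200182953 = 3830530931465, q_8 = 21·4784677511 + 136590847 = 100614818578 → 3830530931465/100614818578
APPEND 40: p_9 = 40·3830530931465 + 182158607072 = 153403395865672, q_9 = 40·100614818578 + 4784677511 = 4029377420631 → 153403395865672/4029377420631
APPEND 42: p_10 = 42·153403395865672 + 3830530931465 = 6446773157289689, q_10 = 42·4029377420631 + 100614818578 = 169334466485080 → 6446773157289689/169334466485080
APPEND 1: p_11 = 1·6446773157289689 + 153403395865672 = 6600176553155361, q_11 = 1·169334466485080 + 4029377420631 = 173363843905711 → 6600176553155361/173363843905711
APPEND 46: p_12 = 46·6600176553155361 + 6446773157289689 = 310054894602436295, q_12 = 46·173363843905711 + 169334466485080 = 8144071286147786 → 310054894602436295/8144071286147786
APPEND 20: p_13 = 20·310054894602436295 + 6600176553155361 = 6207698068601881261, q_13 = 20·8144071286147786 + 173363843905711 = 163054789566861431 → 6207698068601881261/163054789566861431
APPEND 34: p_14 = 34·6207698068601881261 + 310054894602436295 = 211371789227066399169, q_14 = 34·163054789566861431 + 8144071286147786 = 5552006916559436440 → 211371789227066399169/5552006916559436440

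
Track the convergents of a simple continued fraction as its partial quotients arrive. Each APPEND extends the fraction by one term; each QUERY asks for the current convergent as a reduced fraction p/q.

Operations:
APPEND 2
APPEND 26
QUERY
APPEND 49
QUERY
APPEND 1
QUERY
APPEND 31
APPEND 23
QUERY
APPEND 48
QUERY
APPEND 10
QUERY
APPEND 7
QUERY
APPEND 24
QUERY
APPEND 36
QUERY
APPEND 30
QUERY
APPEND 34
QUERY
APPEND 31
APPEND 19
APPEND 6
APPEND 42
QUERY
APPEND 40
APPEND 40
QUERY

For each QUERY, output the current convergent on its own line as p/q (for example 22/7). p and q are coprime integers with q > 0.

APPEND 2: p_0 = 2·1 + 0 = 2, q_0 = 2·0 + 1 = 1 → 2/1
APPEND 26: p_1 = 26·2 + 1 = 53, q_1 = 26·1 + 0 = 26 → 53/26
APPEND 49: p_2 = 49·53 + 2 = 2599, q_2 = 49·26 + 1 = 1275 → 2599/1275
APPEND 1: p_3 = 1·2599 + 53 = 2652, q_3 = 1·1275 + 26 = 1301 → 2652/1301
APPEND 31: p_4 = 31·2652 + 2599 = 84811, q_4 = 31·1301 + 1275 = 41606 → 84811/41606
APPEND 23: p_5 = 23·84811 + 2652 = 1953305, q_5 = 23·41606 + 1301 = 958239 → 1953305/958239
APPEND 48: p_6 = 48·1953305 + 84811 = 93843451, q_6 = 48·958239 + 41606 = 46037078 → 93843451/46037078
APPEND 10: p_7 = 10·93843451 + 1953305 = 940387815, q_7 = 10·46037078 + 958239 = 461329019 → 940387815/461329019
APPEND 7: p_8 = 7·940387815 + 93843451 = 6676558156, q_8 = 7·461329019 + 46037078 = 3275340211 → 6676558156/3275340211
APPEND 24: p_9 = 24·6676558156 + 940387815 = 161177783559, q_9 = 24·3275340211 + 461329019 = 79069494083 → 161177783559/79069494083
APPEND 36: p_10 = 36·161177783559 + 6676558156 = 5809076766280, q_10 = 36·79069494083 + 3275340211 = 2849777127199 → 5809076766280/2849777127199
APPEND 30: p_11 = 30·5809076766280 + 161177783559 = 174433480771959, q_11 = 30·2849777127199 + 79069494083 = 85572383310053 → 174433480771959/85572383310053
APPEND 34: p_12 = 34·174433480771959 + 5809076766280 = 5936547423012886, q_12 = 34·85572383310053 + 2849777127199 = 2912310809669001 → 5936547423012886/2912310809669001
APPEND 31: p_13 = 31·5936547423012886 + 174433480771959 = 184207403594171425, q_13 = 31·2912310809669001 + 85572383310053 = 90367207483049084 → 184207403594171425/90367207483049084
APPEND 19: p_14 = 19·184207403594171425 + 5936547423012886 = 3505877215712269961, q_14 = 19·90367207483049084 + 2912310809669001 = 1719889252987601597 → 3505877215712269961/1719889252987601597
APPEND 6: p_15 = 6·3505877215712269961 + 184207403594171425 = 21219470697867791191, q_15 = 6·1719889252987601597 + 90367207483049084 = 10409702725408658666 → 21219470697867791191/10409702725408658666
APPEND 42: p_16 = 42·21219470697867791191 + 3505877215712269961 = 894723646526159499983, q_16 = 42·10409702725408658666 + 1719889252987601597 = 438927403720151265569 → 894723646526159499983/438927403720151265569
APPEND 40: p_17 = 40·894723646526159499983 + 21219470697867791191 = 35810165331744247790511, q_17 = 40·438927403720151265569 + 10409702725408658666 = 17567505851531459281426 → 35810165331744247790511/17567505851531459281426
APPEND 40: p_18 = 40·35810165331744247790511 + 894723646526159499983 = 1433301336916296071120423, q_18 = 40·17567505851531459281426 + 438927403720151265569 = 703139161464978522522609 → 1433301336916296071120423/703139161464978522522609

53/26
2599/1275
2652/1301
1953305/958239
93843451/46037078
940387815/461329019
6676558156/3275340211
161177783559/79069494083
5809076766280/2849777127199
174433480771959/85572383310053
5936547423012886/2912310809669001
894723646526159499983/438927403720151265569
1433301336916296071120423/703139161464978522522609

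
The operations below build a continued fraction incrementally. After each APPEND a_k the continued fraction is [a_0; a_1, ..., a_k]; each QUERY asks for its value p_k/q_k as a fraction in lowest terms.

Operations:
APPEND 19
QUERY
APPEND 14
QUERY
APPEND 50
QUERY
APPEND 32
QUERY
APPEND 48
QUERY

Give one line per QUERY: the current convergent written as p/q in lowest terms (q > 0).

19/1
267/14
13369/701
428075/22446
20560969/1078109

APPEND 19: p_0 = 19·1 + 0 = 19, q_0 = 19·0 + 1 = 1 → 19/1
APPEND 14: p_1 = 14·19 + 1 = 267, q_1 = 14·1 + 0 = 14 → 267/14
APPEND 50: p_2 = 50·267 + 19 = 13369, q_2 = 50·14 + 1 = 701 → 13369/701
APPEND 32: p_3 = 32·13369 + 267 = 428075, q_3 = 32·701 + 14 = 22446 → 428075/22446
APPEND 48: p_4 = 48·428075 + 13369 = 20560969, q_4 = 48·22446 + 701 = 1078109 → 20560969/1078109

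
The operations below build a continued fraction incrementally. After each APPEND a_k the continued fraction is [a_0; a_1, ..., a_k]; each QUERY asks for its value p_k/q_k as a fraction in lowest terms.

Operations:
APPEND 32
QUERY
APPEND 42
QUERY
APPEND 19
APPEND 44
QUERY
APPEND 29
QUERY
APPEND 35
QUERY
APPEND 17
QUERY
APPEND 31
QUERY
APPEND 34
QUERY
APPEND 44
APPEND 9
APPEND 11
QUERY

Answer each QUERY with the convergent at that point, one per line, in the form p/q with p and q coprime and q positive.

APPEND 32: p_0 = 32·1 + 0 = 32, q_0 = 32·0 + 1 = 1 → 32/1
APPEND 42: p_1 = 42·32 + 1 = 1345, q_1 = 42·1 + 0 = 42 → 1345/42
APPEND 19: p_2 = 19·1345 + 32 = 25587, q_2 = 19·42 + 1 = 799 → 25587/799
APPEND 44: p_3 = 44·25587 + 1345 = 1127173, q_3 = 44·799 + 42 = 35198 → 1127173/35198
APPEND 29: p_4 = 29·1127173 + 25587 = 32713604, q_4 = 29·35198 + 799 = 1021541 → 32713604/1021541
APPEND 35: p_5 = 35·32713604 + 1127173 = 1146103313, q_5 = 35·1021541 + 35198 = 35789133 → 1146103313/35789133
APPEND 17: p_6 = 17·1146103313 + 32713604 = 19516469925, q_6 = 17·35789133 + 1021541 = 609436802 → 19516469925/609436802
APPEND 31: p_7 = 31·19516469925 + 1146103313 = 606156670988, q_7 = 31·609436802 + 35789133 = 18928329995 → 606156670988/18928329995
APPEND 34: p_8 = 34·606156670988 + 19516469925 = 20628843283517, q_8 = 34·18928329995 + 609436802 = 644172656632 → 20628843283517/644172656632
APPEND 44: p_9 = 44·20628843283517 + 606156670988 = 908275261145736, q_9 = 44·644172656632 + 18928329995 = 28362525221803 → 908275261145736/28362525221803
APPEND 9: p_10 = 9·908275261145736 + 20628843283517 = 8195106193595141, q_10 = 9·28362525221803 + 644172656632 = 255906899652859 → 8195106193595141/255906899652859
APPEND 11: p_11 = 11·8195106193595141 + 908275261145736 = 91054443390692287, q_11 = 11·255906899652859 + 28362525221803 = 2843338421403252 → 91054443390692287/2843338421403252

32/1
1345/42
1127173/35198
32713604/1021541
1146103313/35789133
19516469925/609436802
606156670988/18928329995
20628843283517/644172656632
91054443390692287/2843338421403252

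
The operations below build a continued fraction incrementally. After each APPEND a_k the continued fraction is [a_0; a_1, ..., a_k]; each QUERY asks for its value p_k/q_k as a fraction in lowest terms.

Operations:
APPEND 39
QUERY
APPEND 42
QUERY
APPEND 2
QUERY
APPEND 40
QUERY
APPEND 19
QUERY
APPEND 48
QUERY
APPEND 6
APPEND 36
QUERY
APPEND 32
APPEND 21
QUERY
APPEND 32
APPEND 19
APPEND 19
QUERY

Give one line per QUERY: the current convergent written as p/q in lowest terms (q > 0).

APPEND 39: p_0 = 39·1 + 0 = 39, q_0 = 39·0 + 1 = 1 → 39/1
APPEND 42: p_1 = 42·39 + 1 = 1639, q_1 = 42·1 + 0 = 42 → 1639/42
APPEND 2: p_2 = 2·1639 + 39 = 3317, q_2 = 2·42 + 1 = 85 → 3317/85
APPEND 40: p_3 = 40·3317 + 1639 = 134319, q_3 = 40·85 + 42 = 3442 → 134319/3442
APPEND 19: p_4 = 19·134319 + 3317 = 2555378, q_4 = 19·3442 + 85 = 65483 → 2555378/65483
APPEND 48: p_5 = 48·2555378 + 134319 = 122792463, q_5 = 48·65483 + 3442 = 3146626 → 122792463/3146626
APPEND 6: p_6 = 6·122792463 + 2555378 = 739310156, q_6 = 6·3146626 + 65483 = 18945239 → 739310156/18945239
APPEND 36: p_7 = 36·739310156 + 122792463 = 26737958079, q_7 = 36·18945239 + 3146626 = 685175230 → 26737958079/685175230
APPEND 32: p_8 = 32·26737958079 + 739310156 = 856353968684, q_8 = 32·685175230 + 18945239 = 21944552599 → 856353968684/21944552599
APPEND 21: p_9 = 21·856353968684 + 26737958079 = 18010171300443, q_9 = 21·21944552599 + 685175230 = 461520779809 → 18010171300443/461520779809
APPEND 32: p_10 = 32·18010171300443 + 856353968684 = 577181835582860, q_10 = 32·461520779809 + 21944552599 = 14790609506487 → 577181835582860/14790609506487
APPEND 19: p_11 = 19·577181835582860 + 18010171300443 = 10984465047374783, q_11 = 19·14790609506487 + 461520779809 = 281483101403062 → 10984465047374783/281483101403062
APPEND 19: p_12 = 19·10984465047374783 + 577181835582860 = 209282017735703737, q_12 = 19·281483101403062 + 14790609506487 = 5362969536164665 → 209282017735703737/5362969536164665

39/1
1639/42
3317/85
134319/3442
2555378/65483
122792463/3146626
26737958079/685175230
18010171300443/461520779809
209282017735703737/5362969536164665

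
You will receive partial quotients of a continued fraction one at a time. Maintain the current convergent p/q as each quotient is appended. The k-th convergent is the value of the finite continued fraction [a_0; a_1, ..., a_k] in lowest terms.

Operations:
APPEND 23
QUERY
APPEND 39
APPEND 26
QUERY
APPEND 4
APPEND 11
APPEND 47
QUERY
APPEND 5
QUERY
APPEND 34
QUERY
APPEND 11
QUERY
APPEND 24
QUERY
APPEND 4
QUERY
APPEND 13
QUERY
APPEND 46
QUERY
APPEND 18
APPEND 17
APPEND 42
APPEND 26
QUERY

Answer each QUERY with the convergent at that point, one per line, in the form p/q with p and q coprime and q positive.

APPEND 23: p_0 = 23·1 + 0 = 23, q_0 = 23·0 + 1 = 1 → 23/1
APPEND 39: p_1 = 39·23 + 1 = 898, q_1 = 39·1 + 0 = 39 → 898/39
APPEND 26: p_2 = 26·898 + 23 = 23371, q_2 = 26·39 + 1 = 1015 → 23371/1015
APPEND 4: p_3 = 4·23371 + 898 = 94382, q_3 = 4·1015 + 39 = 4099 → 94382/4099
APPEND 11: p_4 = 11·94382 + 23371 = 1061573, q_4 = 11·4099 + 1015 = 46104 → 1061573/46104
APPEND 47: p_5 = 47·1061573 + 94382 = 49988313, q_5 = 47·46104 + 4099 = 2170987 → 49988313/2170987
APPEND 5: p_6 = 5·49988313 + 1061573 = 251003138, q_6 = 5·2170987 + 46104 = 10901039 → 251003138/10901039
APPEND 34: p_7 = 34·251003138 + 49988313 = 8584095005, q_7 = 34·10901039 + 2170987 = 372806313 → 8584095005/372806313
APPEND 11: p_8 = 11·8584095005 + 251003138 = 94676048193, q_8 = 11·372806313 + 10901039 = 4111770482 → 94676048193/4111770482
APPEND 24: p_9 = 24·94676048193 + 8584095005 = 2280809251637, q_9 = 24·4111770482 + 372806313 = 99055297881 → 2280809251637/99055297881
APPEND 4: p_10 = 4·2280809251637 + 94676048193 = 9217913054741, q_10 = 4·99055297881 + 4111770482 = 400332962006 → 9217913054741/400332962006
APPEND 13: p_11 = 13·9217913054741 + 2280809251637 = 122113678963270, q_11 = 13·400332962006 + 99055297881 = 5303383803959 → 122113678963270/5303383803959
APPEND 46: p_12 = 46·122113678963270 + 9217913054741 = 5626447145365161, q_12 = 46·5303383803959 + 400332962006 = 244355987944120 → 5626447145365161/244355987944120
APPEND 18: p_13 = 18·5626447145365161 + 122113678963270 = 101398162295536168, q_13 = 18·244355987944120 + 5303383803959 = 4403711166798119 → 101398162295536168/4403711166798119
APPEND 17: p_14 = 17·101398162295536168 + 5626447145365161 = 1729395206169480017, q_14 = 17·4403711166798119 + 244355987944120 = 75107445823512143 → 1729395206169480017/75107445823512143
APPEND 42: p_15 = 42·1729395206169480017 + 101398162295536168 = 72735996821413696882, q_15 = 42·75107445823512143 + 4403711166798119 = 3158916435754308125 → 72735996821413696882/3158916435754308125
APPEND 26: p_16 = 26·72735996821413696882 + 1729395206169480017 = 1892865312562925598949, q_16 = 26·3158916435754308125 + 75107445823512143 = 82206934775435523393 → 1892865312562925598949/82206934775435523393

23/1
23371/1015
49988313/2170987
251003138/10901039
8584095005/372806313
94676048193/4111770482
2280809251637/99055297881
9217913054741/400332962006
122113678963270/5303383803959
5626447145365161/244355987944120
1892865312562925598949/82206934775435523393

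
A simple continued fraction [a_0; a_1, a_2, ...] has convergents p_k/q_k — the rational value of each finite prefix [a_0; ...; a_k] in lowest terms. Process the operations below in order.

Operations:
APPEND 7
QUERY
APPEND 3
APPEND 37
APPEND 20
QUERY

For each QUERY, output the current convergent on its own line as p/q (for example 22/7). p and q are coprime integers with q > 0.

7/1
16442/2243

APPEND 7: p_0 = 7·1 + 0 = 7, q_0 = 7·0 + 1 = 1 → 7/1
APPEND 3: p_1 = 3·7 + 1 = 22, q_1 = 3·1 + 0 = 3 → 22/3
APPEND 37: p_2 = 37·22 + 7 = 821, q_2 = 37·3 + 1 = 112 → 821/112
APPEND 20: p_3 = 20·821 + 22 = 16442, q_3 = 20·112 + 3 = 2243 → 16442/2243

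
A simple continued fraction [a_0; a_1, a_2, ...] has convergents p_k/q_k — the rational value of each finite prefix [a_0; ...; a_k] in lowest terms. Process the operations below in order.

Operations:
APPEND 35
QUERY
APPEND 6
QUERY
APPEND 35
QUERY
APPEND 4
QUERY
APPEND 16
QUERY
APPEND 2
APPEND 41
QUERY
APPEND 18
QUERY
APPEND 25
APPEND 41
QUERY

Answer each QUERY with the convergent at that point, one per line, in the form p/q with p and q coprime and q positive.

APPEND 35: p_0 = 35·1 + 0 = 35, q_0 = 35·0 + 1 = 1 → 35/1
APPEND 6: p_1 = 6·35 + 1 = 211, q_1 = 6·1 + 0 = 6 → 211/6
APPEND 35: p_2 = 35·211 + 35 = 7420, q_2 = 35·6 + 1 = 211 → 7420/211
APPEND 4: p_3 = 4·7420 + 211 = 29891, q_3 = 4·211 + 6 = 850 → 29891/850
APPEND 16: p_4 = 16·29891 + 7420 = 485676, q_4 = 16·850 + 211 = 13811 → 485676/13811
APPEND 2: p_5 = 2·485676 + 29891 = 1001243, q_5 = 2·13811 + 850 = 28472 → 1001243/28472
APPEND 41: p_6 = 41·1001243 + 485676 = 41536639, q_6 = 41·28472 + 13811 = 1181163 → 41536639/1181163
APPEND 18: p_7 = 18·41536639 + 1001243 = 748660745, q_7 = 18·1181163 + 28472 = 21289406 → 748660745/21289406
APPEND 25: p_8 = 25·748660745 + 41536639 = 18758055264, q_8 = 25·21289406 + 1181163 = 533416313 → 18758055264/533416313
APPEND 41: p_9 = 41·18758055264 + 748660745 = 769828926569, q_9 = 41·533416313 + 21289406 = 21891358239 → 769828926569/21891358239

35/1
211/6
7420/211
29891/850
485676/13811
41536639/1181163
748660745/21289406
769828926569/21891358239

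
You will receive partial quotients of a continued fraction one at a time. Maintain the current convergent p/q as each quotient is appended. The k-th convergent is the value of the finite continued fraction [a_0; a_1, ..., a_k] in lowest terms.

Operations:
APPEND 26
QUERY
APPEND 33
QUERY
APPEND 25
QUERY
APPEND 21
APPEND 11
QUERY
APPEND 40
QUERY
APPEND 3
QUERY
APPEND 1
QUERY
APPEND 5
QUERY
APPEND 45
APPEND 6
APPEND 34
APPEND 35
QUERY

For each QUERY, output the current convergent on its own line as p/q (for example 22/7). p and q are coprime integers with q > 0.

26/1
859/33
21501/826
4997681/191995
200359620/7697179
606076541/23283532
806436161/30980711
4638257346/178187087
1510144852644397/58014959534923

APPEND 26: p_0 = 26·1 + 0 = 26, q_0 = 26·0 + 1 = 1 → 26/1
APPEND 33: p_1 = 33·26 + 1 = 859, q_1 = 33·1 + 0 = 33 → 859/33
APPEND 25: p_2 = 25·859 + 26 = 21501, q_2 = 25·33 + 1 = 826 → 21501/826
APPEND 21: p_3 = 21·21501 + 859 = 452380, q_3 = 21·826 + 33 = 17379 → 452380/17379
APPEND 11: p_4 = 11·452380 + 21501 = 4997681, q_4 = 11·17379 + 826 = 191995 → 4997681/191995
APPEND 40: p_5 = 40·4997681 + 452380 = 200359620, q_5 = 40·191995 + 17379 = 7697179 → 200359620/7697179
APPEND 3: p_6 = 3·200359620 + 4997681 = 606076541, q_6 = 3·7697179 + 191995 = 23283532 → 606076541/23283532
APPEND 1: p_7 = 1·606076541 + 200359620 = 806436161, q_7 = 1·23283532 + 7697179 = 30980711 → 806436161/30980711
APPEND 5: p_8 = 5·806436161 + 606076541 = 4638257346, q_8 = 5·30980711 + 23283532 = 178187087 → 4638257346/178187087
APPEND 45: p_9 = 45·4638257346 + 806436161 = 209528016731, q_9 = 45·178187087 + 30980711 = 8049399626 → 209528016731/8049399626
APPEND 6: p_10 = 6·209528016731 + 4638257346 = 1261806357732, q_10 = 6·8049399626 + 178187087 = 48474584843 → 1261806357732/48474584843
APPEND 34: p_11 = 34·1261806357732 + 209528016731 = 43110944179619, q_11 = 34·48474584843 + 8049399626 = 1656185284288 → 43110944179619/1656185284288
APPEND 35: p_12 = 35·43110944179619 + 1261806357732 = 1510144852644397, q_12 = 35·1656185284288 + 48474584843 = 58014959534923 → 1510144852644397/58014959534923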